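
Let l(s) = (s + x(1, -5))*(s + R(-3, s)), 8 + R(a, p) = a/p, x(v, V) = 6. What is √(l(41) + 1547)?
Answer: √5201957/41 ≈ 55.629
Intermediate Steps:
R(a, p) = -8 + a/p
l(s) = (6 + s)*(-8 + s - 3/s) (l(s) = (s + 6)*(s + (-8 - 3/s)) = (6 + s)*(-8 + s - 3/s))
√(l(41) + 1547) = √((-51 + 41² - 18/41 - 2*41) + 1547) = √((-51 + 1681 - 18*1/41 - 82) + 1547) = √((-51 + 1681 - 18/41 - 82) + 1547) = √(63450/41 + 1547) = √(126877/41) = √5201957/41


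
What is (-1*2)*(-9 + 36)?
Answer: -54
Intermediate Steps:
(-1*2)*(-9 + 36) = -2*27 = -54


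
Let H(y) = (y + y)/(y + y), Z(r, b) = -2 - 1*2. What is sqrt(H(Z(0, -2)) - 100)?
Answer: 3*I*sqrt(11) ≈ 9.9499*I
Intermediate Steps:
Z(r, b) = -4 (Z(r, b) = -2 - 2 = -4)
H(y) = 1 (H(y) = (2*y)/((2*y)) = (2*y)*(1/(2*y)) = 1)
sqrt(H(Z(0, -2)) - 100) = sqrt(1 - 100) = sqrt(-99) = 3*I*sqrt(11)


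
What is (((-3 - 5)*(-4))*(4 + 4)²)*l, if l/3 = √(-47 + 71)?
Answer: 12288*√6 ≈ 30099.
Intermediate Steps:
l = 6*√6 (l = 3*√(-47 + 71) = 3*√24 = 3*(2*√6) = 6*√6 ≈ 14.697)
(((-3 - 5)*(-4))*(4 + 4)²)*l = (((-3 - 5)*(-4))*(4 + 4)²)*(6*√6) = (-8*(-4)*8²)*(6*√6) = (32*64)*(6*√6) = 2048*(6*√6) = 12288*√6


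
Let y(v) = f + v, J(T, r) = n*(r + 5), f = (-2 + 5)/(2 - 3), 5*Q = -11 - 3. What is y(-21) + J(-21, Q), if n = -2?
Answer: -142/5 ≈ -28.400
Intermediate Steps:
Q = -14/5 (Q = (-11 - 3)/5 = (1/5)*(-14) = -14/5 ≈ -2.8000)
f = -3 (f = 3/(-1) = 3*(-1) = -3)
J(T, r) = -10 - 2*r (J(T, r) = -2*(r + 5) = -2*(5 + r) = -10 - 2*r)
y(v) = -3 + v
y(-21) + J(-21, Q) = (-3 - 21) + (-10 - 2*(-14/5)) = -24 + (-10 + 28/5) = -24 - 22/5 = -142/5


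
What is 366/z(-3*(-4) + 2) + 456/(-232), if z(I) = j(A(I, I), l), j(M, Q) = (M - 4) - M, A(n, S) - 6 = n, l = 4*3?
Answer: -5421/58 ≈ -93.466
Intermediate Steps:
l = 12
A(n, S) = 6 + n
j(M, Q) = -4 (j(M, Q) = (-4 + M) - M = -4)
z(I) = -4
366/z(-3*(-4) + 2) + 456/(-232) = 366/(-4) + 456/(-232) = 366*(-1/4) + 456*(-1/232) = -183/2 - 57/29 = -5421/58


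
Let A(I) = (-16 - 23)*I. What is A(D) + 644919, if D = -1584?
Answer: 706695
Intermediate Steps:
A(I) = -39*I
A(D) + 644919 = -39*(-1584) + 644919 = 61776 + 644919 = 706695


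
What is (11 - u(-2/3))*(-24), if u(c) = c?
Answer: -280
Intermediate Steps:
(11 - u(-2/3))*(-24) = (11 - (-2)/3)*(-24) = (11 - 1*(-⅔))*(-24) = (11 + ⅔)*(-24) = (35/3)*(-24) = -280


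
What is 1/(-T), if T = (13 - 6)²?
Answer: -1/49 ≈ -0.020408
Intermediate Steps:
T = 49 (T = 7² = 49)
1/(-T) = 1/(-1*49) = 1/(-49) = -1/49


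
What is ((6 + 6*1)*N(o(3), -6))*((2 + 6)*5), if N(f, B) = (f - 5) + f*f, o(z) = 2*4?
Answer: 32160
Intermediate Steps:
o(z) = 8
N(f, B) = -5 + f + f**2 (N(f, B) = (-5 + f) + f**2 = -5 + f + f**2)
((6 + 6*1)*N(o(3), -6))*((2 + 6)*5) = ((6 + 6*1)*(-5 + 8 + 8**2))*((2 + 6)*5) = ((6 + 6)*(-5 + 8 + 64))*(8*5) = (12*67)*40 = 804*40 = 32160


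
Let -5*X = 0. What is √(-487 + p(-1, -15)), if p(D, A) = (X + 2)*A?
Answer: I*√517 ≈ 22.738*I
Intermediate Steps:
X = 0 (X = -⅕*0 = 0)
p(D, A) = 2*A (p(D, A) = (0 + 2)*A = 2*A)
√(-487 + p(-1, -15)) = √(-487 + 2*(-15)) = √(-487 - 30) = √(-517) = I*√517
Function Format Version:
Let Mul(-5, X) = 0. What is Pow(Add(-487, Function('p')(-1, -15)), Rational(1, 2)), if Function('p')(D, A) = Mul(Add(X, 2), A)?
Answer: Mul(I, Pow(517, Rational(1, 2))) ≈ Mul(22.738, I)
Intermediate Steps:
X = 0 (X = Mul(Rational(-1, 5), 0) = 0)
Function('p')(D, A) = Mul(2, A) (Function('p')(D, A) = Mul(Add(0, 2), A) = Mul(2, A))
Pow(Add(-487, Function('p')(-1, -15)), Rational(1, 2)) = Pow(Add(-487, Mul(2, -15)), Rational(1, 2)) = Pow(Add(-487, -30), Rational(1, 2)) = Pow(-517, Rational(1, 2)) = Mul(I, Pow(517, Rational(1, 2)))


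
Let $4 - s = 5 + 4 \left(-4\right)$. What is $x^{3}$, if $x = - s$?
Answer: $-3375$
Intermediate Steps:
$s = 15$ ($s = 4 - \left(5 + 4 \left(-4\right)\right) = 4 - \left(5 - 16\right) = 4 - -11 = 4 + 11 = 15$)
$x = -15$ ($x = \left(-1\right) 15 = -15$)
$x^{3} = \left(-15\right)^{3} = -3375$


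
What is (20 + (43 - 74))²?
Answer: 121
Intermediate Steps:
(20 + (43 - 74))² = (20 - 31)² = (-11)² = 121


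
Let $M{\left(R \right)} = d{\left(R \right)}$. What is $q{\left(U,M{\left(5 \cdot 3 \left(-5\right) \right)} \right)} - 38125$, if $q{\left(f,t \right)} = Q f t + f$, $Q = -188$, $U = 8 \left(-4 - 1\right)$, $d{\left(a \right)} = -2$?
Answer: $-53205$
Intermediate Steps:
$U = -40$ ($U = 8 \left(-5\right) = -40$)
$M{\left(R \right)} = -2$
$q{\left(f,t \right)} = f - 188 f t$ ($q{\left(f,t \right)} = - 188 f t + f = f - 188 f t$)
$q{\left(U,M{\left(5 \cdot 3 \left(-5\right) \right)} \right)} - 38125 = - 40 \left(1 - -376\right) - 38125 = - 40 \left(1 + 376\right) - 38125 = \left(-40\right) 377 - 38125 = -15080 - 38125 = -53205$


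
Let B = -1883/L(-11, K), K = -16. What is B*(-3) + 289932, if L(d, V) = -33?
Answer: 3187369/11 ≈ 2.8976e+5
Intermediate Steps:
B = 1883/33 (B = -1883/(-33) = -1883*(-1/33) = 1883/33 ≈ 57.061)
B*(-3) + 289932 = (1883/33)*(-3) + 289932 = -1883/11 + 289932 = 3187369/11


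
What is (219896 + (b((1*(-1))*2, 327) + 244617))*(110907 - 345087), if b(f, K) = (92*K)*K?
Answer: -2412517910580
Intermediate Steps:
b(f, K) = 92*K**2
(219896 + (b((1*(-1))*2, 327) + 244617))*(110907 - 345087) = (219896 + (92*327**2 + 244617))*(110907 - 345087) = (219896 + (92*106929 + 244617))*(-234180) = (219896 + (9837468 + 244617))*(-234180) = (219896 + 10082085)*(-234180) = 10301981*(-234180) = -2412517910580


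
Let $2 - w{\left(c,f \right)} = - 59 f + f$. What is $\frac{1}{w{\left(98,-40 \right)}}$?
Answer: $- \frac{1}{2318} \approx -0.00043141$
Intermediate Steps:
$w{\left(c,f \right)} = 2 + 58 f$ ($w{\left(c,f \right)} = 2 - \left(- 59 f + f\right) = 2 - - 58 f = 2 + 58 f$)
$\frac{1}{w{\left(98,-40 \right)}} = \frac{1}{2 + 58 \left(-40\right)} = \frac{1}{2 - 2320} = \frac{1}{-2318} = - \frac{1}{2318}$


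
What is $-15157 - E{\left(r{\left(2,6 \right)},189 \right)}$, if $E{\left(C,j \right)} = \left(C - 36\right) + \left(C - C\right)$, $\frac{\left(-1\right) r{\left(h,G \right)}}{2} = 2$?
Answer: $-15117$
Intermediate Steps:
$r{\left(h,G \right)} = -4$ ($r{\left(h,G \right)} = \left(-2\right) 2 = -4$)
$E{\left(C,j \right)} = -36 + C$ ($E{\left(C,j \right)} = \left(-36 + C\right) + 0 = -36 + C$)
$-15157 - E{\left(r{\left(2,6 \right)},189 \right)} = -15157 - \left(-36 - 4\right) = -15157 - -40 = -15157 + 40 = -15117$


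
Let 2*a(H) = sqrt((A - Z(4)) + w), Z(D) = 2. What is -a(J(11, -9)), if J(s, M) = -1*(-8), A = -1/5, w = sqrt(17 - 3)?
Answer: -sqrt(-55 + 25*sqrt(14))/10 ≈ -0.62082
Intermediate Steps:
w = sqrt(14) ≈ 3.7417
A = -1/5 (A = -1*1/5 = -1/5 ≈ -0.20000)
J(s, M) = 8
a(H) = sqrt(-11/5 + sqrt(14))/2 (a(H) = sqrt((-1/5 - 1*2) + sqrt(14))/2 = sqrt((-1/5 - 2) + sqrt(14))/2 = sqrt(-11/5 + sqrt(14))/2)
-a(J(11, -9)) = -sqrt(-55 + 25*sqrt(14))/10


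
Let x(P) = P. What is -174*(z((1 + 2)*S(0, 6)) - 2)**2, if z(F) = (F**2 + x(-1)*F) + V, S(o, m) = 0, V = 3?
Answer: -174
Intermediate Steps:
z(F) = 3 + F**2 - F (z(F) = (F**2 - F) + 3 = 3 + F**2 - F)
-174*(z((1 + 2)*S(0, 6)) - 2)**2 = -174*((3 + ((1 + 2)*0)**2 - (1 + 2)*0) - 2)**2 = -174*((3 + (3*0)**2 - 3*0) - 2)**2 = -174*((3 + 0**2 - 1*0) - 2)**2 = -174*((3 + 0 + 0) - 2)**2 = -174*(3 - 2)**2 = -174*1**2 = -174*1 = -174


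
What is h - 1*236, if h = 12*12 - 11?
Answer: -103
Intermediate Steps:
h = 133 (h = 144 - 11 = 133)
h - 1*236 = 133 - 1*236 = 133 - 236 = -103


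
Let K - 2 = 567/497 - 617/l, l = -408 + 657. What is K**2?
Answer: 137358400/312547041 ≈ 0.43948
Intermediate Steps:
l = 249
K = 11720/17679 (K = 2 + (567/497 - 617/249) = 2 + (567*(1/497) - 617*1/249) = 2 + (81/71 - 617/249) = 2 - 23638/17679 = 11720/17679 ≈ 0.66293)
K**2 = (11720/17679)**2 = 137358400/312547041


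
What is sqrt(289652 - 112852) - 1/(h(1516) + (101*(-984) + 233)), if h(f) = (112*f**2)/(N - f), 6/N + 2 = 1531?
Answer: 1158979/311699798573 + 20*sqrt(442) ≈ 420.48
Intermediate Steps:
N = 6/1529 (N = 6/(-2 + 1531) = 6/1529 ≈ 0.0039241)
h(f) = 112*f**2/(6/1529 - f) (h(f) = (112*f**2)/(6/1529 - f) = 112*f**2/(6/1529 - f))
sqrt(289652 - 112852) - 1/(h(1516) + (101*(-984) + 233)) = sqrt(289652 - 112852) - 1/(-171248*1516**2/(-6 + 1529*1516) + (101*(-984) + 233)) = sqrt(176800) - 1/(-171248*2298256/(-6 + 2317964) + (-99384 + 233)) = 20*sqrt(442) - 1/(-171248*2298256/2317958 - 99151) = 20*sqrt(442) - 1/(-171248*2298256*1/2317958 - 99151) = 20*sqrt(442) - 1/(-196785871744/1158979 - 99151) = 20*sqrt(442) - 1/(-311699798573/1158979) = 20*sqrt(442) - 1*(-1158979/311699798573) = 20*sqrt(442) + 1158979/311699798573 = 1158979/311699798573 + 20*sqrt(442)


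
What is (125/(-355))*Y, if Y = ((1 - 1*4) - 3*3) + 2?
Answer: 250/71 ≈ 3.5211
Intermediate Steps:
Y = -10 (Y = ((1 - 4) - 9) + 2 = (-3 - 9) + 2 = -12 + 2 = -10)
(125/(-355))*Y = (125/(-355))*(-10) = (125*(-1/355))*(-10) = -25/71*(-10) = 250/71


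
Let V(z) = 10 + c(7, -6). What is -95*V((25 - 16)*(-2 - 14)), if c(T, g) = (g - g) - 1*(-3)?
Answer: -1235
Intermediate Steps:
c(T, g) = 3 (c(T, g) = 0 + 3 = 3)
V(z) = 13 (V(z) = 10 + 3 = 13)
-95*V((25 - 16)*(-2 - 14)) = -95*13 = -1235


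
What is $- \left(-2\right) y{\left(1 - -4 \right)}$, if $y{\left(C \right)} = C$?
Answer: $10$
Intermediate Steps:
$- \left(-2\right) y{\left(1 - -4 \right)} = - \left(-2\right) \left(1 - -4\right) = - \left(-2\right) \left(1 + 4\right) = - \left(-2\right) 5 = \left(-1\right) \left(-10\right) = 10$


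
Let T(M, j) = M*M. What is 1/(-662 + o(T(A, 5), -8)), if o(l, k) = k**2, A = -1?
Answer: -1/598 ≈ -0.0016722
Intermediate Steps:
T(M, j) = M**2
1/(-662 + o(T(A, 5), -8)) = 1/(-662 + (-8)**2) = 1/(-662 + 64) = 1/(-598) = -1/598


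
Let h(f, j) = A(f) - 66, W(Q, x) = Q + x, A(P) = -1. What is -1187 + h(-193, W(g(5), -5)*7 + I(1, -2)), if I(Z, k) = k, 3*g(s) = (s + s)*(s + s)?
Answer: -1254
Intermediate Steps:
g(s) = 4*s²/3 (g(s) = ((s + s)*(s + s))/3 = ((2*s)*(2*s))/3 = (4*s²)/3 = 4*s²/3)
h(f, j) = -67 (h(f, j) = -1 - 66 = -67)
-1187 + h(-193, W(g(5), -5)*7 + I(1, -2)) = -1187 - 67 = -1254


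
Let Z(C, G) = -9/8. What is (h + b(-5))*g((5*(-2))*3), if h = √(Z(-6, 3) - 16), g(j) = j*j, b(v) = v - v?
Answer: 225*I*√274 ≈ 3724.4*I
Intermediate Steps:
b(v) = 0
Z(C, G) = -9/8 (Z(C, G) = -9*⅛ = -9/8)
g(j) = j²
h = I*√274/4 (h = √(-9/8 - 16) = √(-137/8) = I*√274/4 ≈ 4.1382*I)
(h + b(-5))*g((5*(-2))*3) = (I*√274/4 + 0)*((5*(-2))*3)² = (I*√274/4)*(-10*3)² = (I*√274/4)*(-30)² = (I*√274/4)*900 = 225*I*√274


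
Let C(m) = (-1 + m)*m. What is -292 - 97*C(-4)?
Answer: -2232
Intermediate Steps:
C(m) = m*(-1 + m)
-292 - 97*C(-4) = -292 - (-388)*(-1 - 4) = -292 - (-388)*(-5) = -292 - 97*20 = -292 - 1940 = -2232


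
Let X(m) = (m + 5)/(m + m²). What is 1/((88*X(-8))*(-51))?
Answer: 7/1683 ≈ 0.0041592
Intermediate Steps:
X(m) = (5 + m)/(m + m²)
1/((88*X(-8))*(-51)) = 1/((88*((5 - 8)/((-8)*(1 - 8))))*(-51)) = 1/((88*(-⅛*(-3)/(-7)))*(-51)) = 1/((88*(-⅛*(-⅐)*(-3)))*(-51)) = 1/((88*(-3/56))*(-51)) = 1/(-33/7*(-51)) = 1/(1683/7) = 7/1683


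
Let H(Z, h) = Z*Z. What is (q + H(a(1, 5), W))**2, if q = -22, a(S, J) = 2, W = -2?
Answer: 324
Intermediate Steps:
H(Z, h) = Z**2
(q + H(a(1, 5), W))**2 = (-22 + 2**2)**2 = (-22 + 4)**2 = (-18)**2 = 324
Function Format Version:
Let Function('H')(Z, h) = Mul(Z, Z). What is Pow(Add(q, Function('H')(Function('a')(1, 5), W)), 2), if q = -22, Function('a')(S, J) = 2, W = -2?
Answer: 324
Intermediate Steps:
Function('H')(Z, h) = Pow(Z, 2)
Pow(Add(q, Function('H')(Function('a')(1, 5), W)), 2) = Pow(Add(-22, Pow(2, 2)), 2) = Pow(Add(-22, 4), 2) = Pow(-18, 2) = 324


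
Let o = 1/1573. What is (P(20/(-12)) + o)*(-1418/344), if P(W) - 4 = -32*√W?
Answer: -4461737/270556 + 5672*I*√15/129 ≈ -16.491 + 170.29*I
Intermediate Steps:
P(W) = 4 - 32*√W
o = 1/1573 ≈ 0.00063573
(P(20/(-12)) + o)*(-1418/344) = ((4 - 32*2*√5*(I*√3/6)) + 1/1573)*(-1418/344) = ((4 - 32*I*√15/3) + 1/1573)*(-1418*1/344) = ((4 - 32*I*√15/3) + 1/1573)*(-709/172) = (6293/1573 - 32*I*√15/3)*(-709/172) = -4461737/270556 + 5672*I*√15/129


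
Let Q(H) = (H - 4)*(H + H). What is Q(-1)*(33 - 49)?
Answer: -160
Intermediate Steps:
Q(H) = 2*H*(-4 + H) (Q(H) = (-4 + H)*(2*H) = 2*H*(-4 + H))
Q(-1)*(33 - 49) = (2*(-1)*(-4 - 1))*(33 - 49) = (2*(-1)*(-5))*(-16) = 10*(-16) = -160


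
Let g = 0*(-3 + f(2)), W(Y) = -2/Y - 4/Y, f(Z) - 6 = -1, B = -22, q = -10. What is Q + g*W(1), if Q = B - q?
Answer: -12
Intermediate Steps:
f(Z) = 5 (f(Z) = 6 - 1 = 5)
W(Y) = -6/Y
Q = -12 (Q = -22 - 1*(-10) = -22 + 10 = -12)
g = 0 (g = 0*(-3 + 5) = 0*2 = 0)
Q + g*W(1) = -12 + 0*(-6/1) = -12 + 0*(-6*1) = -12 + 0*(-6) = -12 + 0 = -12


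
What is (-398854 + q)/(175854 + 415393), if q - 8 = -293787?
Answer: -692633/591247 ≈ -1.1715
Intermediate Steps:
q = -293779 (q = 8 - 293787 = -293779)
(-398854 + q)/(175854 + 415393) = (-398854 - 293779)/(175854 + 415393) = -692633/591247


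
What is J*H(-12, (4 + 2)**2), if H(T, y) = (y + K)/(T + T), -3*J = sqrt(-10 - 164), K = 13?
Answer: 49*I*sqrt(174)/72 ≈ 8.9771*I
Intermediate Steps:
J = -I*sqrt(174)/3 (J = -sqrt(-10 - 164)/3 = -I*sqrt(174)/3 ≈ -4.397*I)
H(T, y) = (13 + y)/(2*T) (H(T, y) = (y + 13)/(T + T) = (13 + y)/((2*T)) = (13 + y)*(1/(2*T)) = (13 + y)/(2*T))
J*H(-12, (4 + 2)**2) = (-I*sqrt(174)/3)*((1/2)*(13 + (4 + 2)**2)/(-12)) = (-I*sqrt(174)/3)*((1/2)*(-1/12)*(13 + 6**2)) = (-I*sqrt(174)/3)*((1/2)*(-1/12)*(13 + 36)) = (-I*sqrt(174)/3)*((1/2)*(-1/12)*49) = -I*sqrt(174)/3*(-49/24) = 49*I*sqrt(174)/72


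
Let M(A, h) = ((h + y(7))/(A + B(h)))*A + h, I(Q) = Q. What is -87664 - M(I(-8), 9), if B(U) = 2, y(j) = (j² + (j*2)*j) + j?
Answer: -263671/3 ≈ -87890.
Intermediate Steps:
y(j) = j + 3*j² (y(j) = (j² + (2*j)*j) + j = (j² + 2*j²) + j = 3*j² + j = j + 3*j²)
M(A, h) = h + A*(154 + h)/(2 + A) (M(A, h) = ((h + 7*(1 + 3*7))/(A + 2))*A + h = ((h + 7*(1 + 21))/(2 + A))*A + h = ((h + 7*22)/(2 + A))*A + h = ((h + 154)/(2 + A))*A + h = ((154 + h)/(2 + A))*A + h = A*(154 + h)/(2 + A) + h = h + A*(154 + h)/(2 + A))
-87664 - M(I(-8), 9) = -87664 - 2*(9 + 77*(-8) - 8*9)/(2 - 8) = -87664 - 2*(9 - 616 - 72)/(-6) = -87664 - 2*(-1)*(-679)/6 = -87664 - 1*679/3 = -87664 - 679/3 = -263671/3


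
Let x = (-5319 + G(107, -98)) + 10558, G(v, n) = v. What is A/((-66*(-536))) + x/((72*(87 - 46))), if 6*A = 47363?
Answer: 17701891/8702496 ≈ 2.0341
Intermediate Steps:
x = 5346 (x = (-5319 + 107) + 10558 = -5212 + 10558 = 5346)
A = 47363/6 (A = (1/6)*47363 = 47363/6 ≈ 7893.8)
A/((-66*(-536))) + x/((72*(87 - 46))) = 47363/(6*((-66*(-536)))) + 5346/((72*(87 - 46))) = (47363/6)/35376 + 5346/((72*41)) = (47363/6)*(1/35376) + 5346/2952 = 47363/212256 + 5346*(1/2952) = 47363/212256 + 297/164 = 17701891/8702496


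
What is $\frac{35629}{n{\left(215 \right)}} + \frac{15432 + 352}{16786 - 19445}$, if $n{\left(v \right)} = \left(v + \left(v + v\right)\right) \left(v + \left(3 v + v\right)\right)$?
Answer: $- \frac{10849493489}{1843684125} \approx -5.8847$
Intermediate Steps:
$n{\left(v \right)} = 15 v^{2}$ ($n{\left(v \right)} = \left(v + 2 v\right) \left(v + 4 v\right) = 3 v 5 v = 15 v^{2}$)
$\frac{35629}{n{\left(215 \right)}} + \frac{15432 + 352}{16786 - 19445} = \frac{35629}{15 \cdot 215^{2}} + \frac{15432 + 352}{16786 - 19445} = \frac{35629}{15 \cdot 46225} + \frac{15784}{16786 - 19445} = \frac{35629}{693375} + \frac{15784}{-2659} = 35629 \cdot \frac{1}{693375} + 15784 \left(- \frac{1}{2659}\right) = \frac{35629}{693375} - \frac{15784}{2659} = - \frac{10849493489}{1843684125}$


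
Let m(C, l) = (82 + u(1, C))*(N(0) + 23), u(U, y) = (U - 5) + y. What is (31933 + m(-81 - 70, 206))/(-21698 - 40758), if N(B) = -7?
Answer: -30765/62456 ≈ -0.49259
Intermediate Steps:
u(U, y) = -5 + U + y (u(U, y) = (-5 + U) + y = -5 + U + y)
m(C, l) = 1248 + 16*C (m(C, l) = (82 + (-5 + 1 + C))*(-7 + 23) = (82 + (-4 + C))*16 = (78 + C)*16 = 1248 + 16*C)
(31933 + m(-81 - 70, 206))/(-21698 - 40758) = (31933 + (1248 + 16*(-81 - 70)))/(-21698 - 40758) = (31933 + (1248 + 16*(-151)))/(-62456) = (31933 + (1248 - 2416))*(-1/62456) = (31933 - 1168)*(-1/62456) = 30765*(-1/62456) = -30765/62456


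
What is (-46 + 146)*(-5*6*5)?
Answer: -15000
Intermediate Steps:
(-46 + 146)*(-5*6*5) = 100*(-30*5) = 100*(-150) = -15000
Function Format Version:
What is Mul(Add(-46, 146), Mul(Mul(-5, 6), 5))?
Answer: -15000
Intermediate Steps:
Mul(Add(-46, 146), Mul(Mul(-5, 6), 5)) = Mul(100, Mul(-30, 5)) = Mul(100, -150) = -15000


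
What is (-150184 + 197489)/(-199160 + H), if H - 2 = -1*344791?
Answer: -47305/543949 ≈ -0.086966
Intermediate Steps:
H = -344789 (H = 2 - 1*344791 = 2 - 344791 = -344789)
(-150184 + 197489)/(-199160 + H) = (-150184 + 197489)/(-199160 - 344789) = 47305/(-543949) = 47305*(-1/543949) = -47305/543949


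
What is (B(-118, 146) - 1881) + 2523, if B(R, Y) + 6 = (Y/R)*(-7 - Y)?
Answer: 48693/59 ≈ 825.30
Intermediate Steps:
B(R, Y) = -6 + Y*(-7 - Y)/R (B(R, Y) = -6 + (Y/R)*(-7 - Y) = -6 + Y*(-7 - Y)/R)
(B(-118, 146) - 1881) + 2523 = ((-1*146² - 7*146 - 6*(-118))/(-118) - 1881) + 2523 = (-(-1*21316 - 1022 + 708)/118 - 1881) + 2523 = (-(-21316 - 1022 + 708)/118 - 1881) + 2523 = (-1/118*(-21630) - 1881) + 2523 = (10815/59 - 1881) + 2523 = -100164/59 + 2523 = 48693/59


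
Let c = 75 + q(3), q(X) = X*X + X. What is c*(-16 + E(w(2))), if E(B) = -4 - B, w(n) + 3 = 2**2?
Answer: -1827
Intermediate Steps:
q(X) = X + X**2 (q(X) = X**2 + X = X + X**2)
w(n) = 1 (w(n) = -3 + 2**2 = -3 + 4 = 1)
c = 87 (c = 75 + 3*(1 + 3) = 75 + 3*4 = 75 + 12 = 87)
c*(-16 + E(w(2))) = 87*(-16 + (-4 - 1*1)) = 87*(-16 + (-4 - 1)) = 87*(-16 - 5) = 87*(-21) = -1827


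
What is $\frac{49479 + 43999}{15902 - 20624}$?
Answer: $- \frac{46739}{2361} \approx -19.796$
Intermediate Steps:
$\frac{49479 + 43999}{15902 - 20624} = \frac{93478}{-4722} = 93478 \left(- \frac{1}{4722}\right) = - \frac{46739}{2361}$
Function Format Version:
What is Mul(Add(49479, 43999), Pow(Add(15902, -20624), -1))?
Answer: Rational(-46739, 2361) ≈ -19.796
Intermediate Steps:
Mul(Add(49479, 43999), Pow(Add(15902, -20624), -1)) = Mul(93478, Pow(-4722, -1)) = Mul(93478, Rational(-1, 4722)) = Rational(-46739, 2361)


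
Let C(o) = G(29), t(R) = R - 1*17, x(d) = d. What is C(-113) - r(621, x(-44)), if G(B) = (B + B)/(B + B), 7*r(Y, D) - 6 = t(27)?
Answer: -9/7 ≈ -1.2857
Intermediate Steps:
t(R) = -17 + R (t(R) = R - 17 = -17 + R)
r(Y, D) = 16/7 (r(Y, D) = 6/7 + (-17 + 27)/7 = 6/7 + (⅐)*10 = 6/7 + 10/7 = 16/7)
G(B) = 1 (G(B) = (2*B)/((2*B)) = (2*B)*(1/(2*B)) = 1)
C(o) = 1
C(-113) - r(621, x(-44)) = 1 - 1*16/7 = 1 - 16/7 = -9/7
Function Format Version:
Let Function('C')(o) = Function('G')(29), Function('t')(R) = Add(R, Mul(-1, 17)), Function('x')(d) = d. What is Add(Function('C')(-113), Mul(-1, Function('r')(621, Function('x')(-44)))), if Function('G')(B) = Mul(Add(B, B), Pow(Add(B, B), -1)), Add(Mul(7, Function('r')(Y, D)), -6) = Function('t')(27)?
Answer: Rational(-9, 7) ≈ -1.2857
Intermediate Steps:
Function('t')(R) = Add(-17, R) (Function('t')(R) = Add(R, -17) = Add(-17, R))
Function('r')(Y, D) = Rational(16, 7) (Function('r')(Y, D) = Add(Rational(6, 7), Mul(Rational(1, 7), Add(-17, 27))) = Add(Rational(6, 7), Mul(Rational(1, 7), 10)) = Add(Rational(6, 7), Rational(10, 7)) = Rational(16, 7))
Function('G')(B) = 1 (Function('G')(B) = Mul(Mul(2, B), Pow(Mul(2, B), -1)) = Mul(Mul(2, B), Mul(Rational(1, 2), Pow(B, -1))) = 1)
Function('C')(o) = 1
Add(Function('C')(-113), Mul(-1, Function('r')(621, Function('x')(-44)))) = Add(1, Mul(-1, Rational(16, 7))) = Add(1, Rational(-16, 7)) = Rational(-9, 7)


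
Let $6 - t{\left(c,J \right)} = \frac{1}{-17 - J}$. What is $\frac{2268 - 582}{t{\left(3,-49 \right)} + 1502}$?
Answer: $\frac{17984}{16085} \approx 1.1181$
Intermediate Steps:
$t{\left(c,J \right)} = 6 - \frac{1}{-17 - J}$
$\frac{2268 - 582}{t{\left(3,-49 \right)} + 1502} = \frac{2268 - 582}{\frac{103 + 6 \left(-49\right)}{17 - 49} + 1502} = \frac{1686}{\frac{103 - 294}{-32} + 1502} = \frac{1686}{\left(- \frac{1}{32}\right) \left(-191\right) + 1502} = \frac{1686}{\frac{191}{32} + 1502} = \frac{1686}{\frac{48255}{32}} = 1686 \cdot \frac{32}{48255} = \frac{17984}{16085}$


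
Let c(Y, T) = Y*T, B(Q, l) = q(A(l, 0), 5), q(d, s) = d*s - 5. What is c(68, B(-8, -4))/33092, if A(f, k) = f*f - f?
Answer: 1615/8273 ≈ 0.19521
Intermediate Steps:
A(f, k) = f² - f
q(d, s) = -5 + d*s
B(Q, l) = -5 + 5*l*(-1 + l) (B(Q, l) = -5 + (l*(-1 + l))*5 = -5 + 5*l*(-1 + l))
c(Y, T) = T*Y
c(68, B(-8, -4))/33092 = ((-5 + 5*(-4)*(-1 - 4))*68)/33092 = ((-5 + 5*(-4)*(-5))*68)*(1/33092) = ((-5 + 100)*68)*(1/33092) = (95*68)*(1/33092) = 6460*(1/33092) = 1615/8273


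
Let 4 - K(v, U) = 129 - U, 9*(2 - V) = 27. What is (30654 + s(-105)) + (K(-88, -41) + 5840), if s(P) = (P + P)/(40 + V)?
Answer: 472194/13 ≈ 36323.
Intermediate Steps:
V = -1 (V = 2 - 1/9*27 = 2 - 3 = -1)
K(v, U) = -125 + U (K(v, U) = 4 - (129 - U) = 4 + (-129 + U) = -125 + U)
s(P) = 2*P/39 (s(P) = (P + P)/(40 - 1) = (2*P)/39 = (2*P)*(1/39) = 2*P/39)
(30654 + s(-105)) + (K(-88, -41) + 5840) = (30654 + (2/39)*(-105)) + ((-125 - 41) + 5840) = (30654 - 70/13) + (-166 + 5840) = 398432/13 + 5674 = 472194/13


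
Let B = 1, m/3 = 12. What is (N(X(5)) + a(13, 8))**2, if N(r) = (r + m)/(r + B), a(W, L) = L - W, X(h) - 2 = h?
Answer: 9/64 ≈ 0.14063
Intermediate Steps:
m = 36 (m = 3*12 = 36)
X(h) = 2 + h
N(r) = (36 + r)/(1 + r) (N(r) = (r + 36)/(r + 1) = (36 + r)/(1 + r))
(N(X(5)) + a(13, 8))**2 = ((36 + (2 + 5))/(1 + (2 + 5)) + (8 - 1*13))**2 = ((36 + 7)/(1 + 7) + (8 - 13))**2 = (43/8 - 5)**2 = (3/8)**2 = 9/64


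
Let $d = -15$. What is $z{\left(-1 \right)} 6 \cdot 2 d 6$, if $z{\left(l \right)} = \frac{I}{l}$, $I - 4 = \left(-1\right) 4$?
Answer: $0$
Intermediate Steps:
$I = 0$ ($I = 4 - 4 = 0$)
$z{\left(l \right)} = 0$ ($z{\left(l \right)} = \frac{0}{l} = 0$)
$z{\left(-1 \right)} 6 \cdot 2 d 6 = 0 \cdot 6 \cdot 2 \left(-15\right) 6 = 0 \cdot 2 \left(-15\right) 6 = 0 \left(-15\right) 6 = 0 \cdot 6 = 0$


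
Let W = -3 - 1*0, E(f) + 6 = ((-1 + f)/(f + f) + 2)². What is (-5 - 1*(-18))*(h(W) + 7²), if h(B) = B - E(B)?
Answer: 5252/9 ≈ 583.56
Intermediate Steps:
E(f) = -6 + (2 + (-1 + f)/(2*f))² (E(f) = -6 + ((-1 + f)/(f + f) + 2)² = -6 + ((-1 + f)/((2*f)) + 2)² = -6 + ((-1 + f)*(1/(2*f)) + 2)² = -6 + ((-1 + f)/(2*f) + 2)² = -6 + (2 + (-1 + f)/(2*f))²)
W = -3 (W = -3 + 0 = -3)
h(B) = B - (1 + B² - 10*B)/(4*B²)
(-5 - 1*(-18))*(h(W) + 7²) = (-5 - 1*(-18))*((-¼ - 3 - ¼/(-3)² + (5/2)/(-3)) + 7²) = (-5 + 18)*((-¼ - 3 - ¼*⅑ + (5/2)*(-⅓)) + 49) = 13*((-¼ - 3 - 1/36 - ⅚) + 49) = 13*(-37/9 + 49) = 13*(404/9) = 5252/9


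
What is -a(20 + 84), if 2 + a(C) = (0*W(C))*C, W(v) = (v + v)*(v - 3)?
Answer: 2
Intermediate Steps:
W(v) = 2*v*(-3 + v) (W(v) = (2*v)*(-3 + v) = 2*v*(-3 + v))
a(C) = -2 (a(C) = -2 + (0*(2*C*(-3 + C)))*C = -2 + 0*C = -2 + 0 = -2)
-a(20 + 84) = -1*(-2) = 2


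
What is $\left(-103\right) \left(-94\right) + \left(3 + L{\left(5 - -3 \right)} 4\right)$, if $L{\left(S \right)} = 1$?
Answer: $9689$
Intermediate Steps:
$\left(-103\right) \left(-94\right) + \left(3 + L{\left(5 - -3 \right)} 4\right) = \left(-103\right) \left(-94\right) + \left(3 + 1 \cdot 4\right) = 9682 + \left(3 + 4\right) = 9682 + 7 = 9689$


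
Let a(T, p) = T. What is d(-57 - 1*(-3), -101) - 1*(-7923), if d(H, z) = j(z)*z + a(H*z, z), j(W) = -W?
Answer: 3176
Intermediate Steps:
d(H, z) = -z² + H*z (d(H, z) = (-z)*z + H*z = -z² + H*z)
d(-57 - 1*(-3), -101) - 1*(-7923) = -101*((-57 - 1*(-3)) - 1*(-101)) - 1*(-7923) = -101*((-57 + 3) + 101) + 7923 = -101*(-54 + 101) + 7923 = -101*47 + 7923 = -4747 + 7923 = 3176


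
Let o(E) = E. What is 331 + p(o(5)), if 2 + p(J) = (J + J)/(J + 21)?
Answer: 4282/13 ≈ 329.38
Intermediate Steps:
p(J) = -2 + 2*J/(21 + J) (p(J) = -2 + (J + J)/(J + 21) = -2 + (2*J)/(21 + J) = -2 + 2*J/(21 + J))
331 + p(o(5)) = 331 - 42/(21 + 5) = 331 - 42/26 = 331 - 42*1/26 = 331 - 21/13 = 4282/13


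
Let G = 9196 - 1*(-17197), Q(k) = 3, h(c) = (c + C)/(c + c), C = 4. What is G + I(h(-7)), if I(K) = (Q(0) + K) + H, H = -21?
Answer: 369253/14 ≈ 26375.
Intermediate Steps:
h(c) = (4 + c)/(2*c) (h(c) = (c + 4)/(c + c) = (4 + c)/((2*c)) = (4 + c)*(1/(2*c)) = (4 + c)/(2*c))
G = 26393 (G = 9196 + 17197 = 26393)
I(K) = -18 + K (I(K) = (3 + K) - 21 = -18 + K)
G + I(h(-7)) = 26393 + (-18 + (1/2)*(4 - 7)/(-7)) = 26393 + (-18 + (1/2)*(-1/7)*(-3)) = 26393 + (-18 + 3/14) = 26393 - 249/14 = 369253/14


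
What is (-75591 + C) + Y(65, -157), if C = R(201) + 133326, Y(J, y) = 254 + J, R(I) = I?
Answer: 58255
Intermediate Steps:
C = 133527 (C = 201 + 133326 = 133527)
(-75591 + C) + Y(65, -157) = (-75591 + 133527) + (254 + 65) = 57936 + 319 = 58255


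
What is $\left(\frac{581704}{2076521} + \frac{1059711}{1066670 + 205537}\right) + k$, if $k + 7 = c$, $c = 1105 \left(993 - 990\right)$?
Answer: $\frac{2913965899185345}{880588183949} \approx 3309.1$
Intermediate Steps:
$c = 3315$ ($c = 1105 \cdot 3 = 3315$)
$k = 3308$ ($k = -7 + 3315 = 3308$)
$\left(\frac{581704}{2076521} + \frac{1059711}{1066670 + 205537}\right) + k = \left(\frac{581704}{2076521} + \frac{1059711}{1066670 + 205537}\right) + 3308 = \left(581704 \cdot \frac{1}{2076521} + \frac{1059711}{1272207}\right) + 3308 = \left(\frac{581704}{2076521} + 1059711 \cdot \frac{1}{1272207}\right) + 3308 = \left(\frac{581704}{2076521} + \frac{353237}{424069}\right) + 3308 = \frac{980186682053}{880588183949} + 3308 = \frac{2913965899185345}{880588183949}$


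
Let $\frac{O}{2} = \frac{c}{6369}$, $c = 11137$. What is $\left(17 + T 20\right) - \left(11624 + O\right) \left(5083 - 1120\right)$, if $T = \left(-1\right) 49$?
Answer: $- \frac{97829399579}{2123} \approx -4.6081 \cdot 10^{7}$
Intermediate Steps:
$T = -49$
$O = \frac{22274}{6369}$ ($O = 2 \cdot \frac{11137}{6369} = \frac{22274}{6369} \approx 3.4973$)
$\left(17 + T 20\right) - \left(11624 + O\right) \left(5083 - 1120\right) = \left(17 - 980\right) - \left(11624 + \frac{22274}{6369}\right) \left(5083 - 1120\right) = \left(17 - 980\right) - \frac{74055530}{6369} \cdot 3963 = -963 - \frac{97827355130}{2123} = - \frac{97829399579}{2123}$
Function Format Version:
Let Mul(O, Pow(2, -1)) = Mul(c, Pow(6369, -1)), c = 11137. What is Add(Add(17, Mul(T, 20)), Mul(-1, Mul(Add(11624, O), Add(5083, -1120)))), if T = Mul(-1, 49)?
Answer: Rational(-97829399579, 2123) ≈ -4.6081e+7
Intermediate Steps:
T = -49
O = Rational(22274, 6369) (O = Mul(2, Mul(11137, Pow(6369, -1))) = Mul(2, Mul(11137, Rational(1, 6369))) = Mul(2, Rational(11137, 6369)) = Rational(22274, 6369) ≈ 3.4973)
Add(Add(17, Mul(T, 20)), Mul(-1, Mul(Add(11624, O), Add(5083, -1120)))) = Add(Add(17, Mul(-49, 20)), Mul(-1, Mul(Add(11624, Rational(22274, 6369)), Add(5083, -1120)))) = Add(Add(17, -980), Mul(-1, Mul(Rational(74055530, 6369), 3963))) = Add(-963, Mul(-1, Rational(97827355130, 2123))) = Add(-963, Rational(-97827355130, 2123)) = Rational(-97829399579, 2123)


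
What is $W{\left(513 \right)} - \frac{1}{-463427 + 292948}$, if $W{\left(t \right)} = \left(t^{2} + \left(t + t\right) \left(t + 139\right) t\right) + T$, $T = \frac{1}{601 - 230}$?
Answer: $\frac{21721511410587255}{63247709} \approx 3.4344 \cdot 10^{8}$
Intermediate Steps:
$T = \frac{1}{371} \approx 0.0026954$
$W{\left(t \right)} = \frac{1}{371} + t^{2} + 2 t^{2} \left(139 + t\right)$ ($W{\left(t \right)} = \left(t^{2} + \left(t + t\right) \left(t + 139\right) t\right) + \frac{1}{371} = \left(t^{2} + 2 t \left(139 + t\right) t\right) + \frac{1}{371} = \left(t^{2} + 2 t^{2} \left(139 + t\right)\right) + \frac{1}{371} = \frac{1}{371} + t^{2} + 2 t^{2} \left(139 + t\right)$)
$W{\left(513 \right)} - \frac{1}{-463427 + 292948} = \left(\frac{1}{371} + 2 \cdot 513^{3} + 279 \cdot 513^{2}\right) - \frac{1}{-463427 + 292948} = \left(\frac{1}{371} + 2 \cdot 135005697 + 279 \cdot 263169\right) - \frac{1}{-170479} = \left(\frac{1}{371} + 270011394 + 73424151\right) - - \frac{1}{170479} = \frac{127414587196}{371} + \frac{1}{170479} = \frac{21721511410587255}{63247709}$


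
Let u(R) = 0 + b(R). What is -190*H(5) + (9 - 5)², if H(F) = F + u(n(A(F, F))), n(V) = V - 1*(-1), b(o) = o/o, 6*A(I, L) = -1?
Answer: -1124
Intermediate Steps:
A(I, L) = -⅙ (A(I, L) = (⅙)*(-1) = -⅙)
b(o) = 1
n(V) = 1 + V (n(V) = V + 1 = 1 + V)
u(R) = 1 (u(R) = 0 + 1 = 1)
H(F) = 1 + F (H(F) = F + 1 = 1 + F)
-190*H(5) + (9 - 5)² = -190*(1 + 5) + (9 - 5)² = -190*6 + 4² = -1140 + 16 = -1124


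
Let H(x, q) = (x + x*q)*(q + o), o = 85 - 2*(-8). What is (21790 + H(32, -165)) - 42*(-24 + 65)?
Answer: 355940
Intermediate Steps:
o = 101 (o = 85 + 16 = 101)
H(x, q) = (101 + q)*(x + q*x) (H(x, q) = (x + x*q)*(q + 101) = (x + q*x)*(101 + q) = (101 + q)*(x + q*x))
(21790 + H(32, -165)) - 42*(-24 + 65) = (21790 + 32*(101 + (-165)² + 102*(-165))) - 42*(-24 + 65) = (21790 + 32*(101 + 27225 - 16830)) - 42*41 = (21790 + 32*10496) - 1722 = (21790 + 335872) - 1722 = 357662 - 1722 = 355940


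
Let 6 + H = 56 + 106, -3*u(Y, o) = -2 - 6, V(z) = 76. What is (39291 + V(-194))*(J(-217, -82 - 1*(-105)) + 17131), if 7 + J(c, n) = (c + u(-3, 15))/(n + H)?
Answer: 361977399815/537 ≈ 6.7407e+8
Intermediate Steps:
u(Y, o) = 8/3 (u(Y, o) = -(-2 - 6)/3 = -⅓*(-8) = 8/3)
H = 156 (H = -6 + (56 + 106) = -6 + 162 = 156)
J(c, n) = -7 + (8/3 + c)/(156 + n) (J(c, n) = -7 + (c + 8/3)/(n + 156) = -7 + (8/3 + c)/(156 + n))
(39291 + V(-194))*(J(-217, -82 - 1*(-105)) + 17131) = (39291 + 76)*((-3268/3 - 217 - 7*(-82 - 1*(-105)))/(156 + (-82 - 1*(-105))) + 17131) = 39367*((-3268/3 - 217 - 7*(-82 + 105))/(156 + (-82 + 105)) + 17131) = 39367*((-3268/3 - 217 - 7*23)/(156 + 23) + 17131) = 39367*((-3268/3 - 217 - 161)/179 + 17131) = 39367*((1/179)*(-4402/3) + 17131) = 39367*(-4402/537 + 17131) = 39367*(9194945/537) = 361977399815/537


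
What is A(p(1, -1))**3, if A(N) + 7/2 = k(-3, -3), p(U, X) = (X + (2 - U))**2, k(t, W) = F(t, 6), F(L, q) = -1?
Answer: -729/8 ≈ -91.125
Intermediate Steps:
k(t, W) = -1
p(U, X) = (2 + X - U)**2
A(N) = -9/2 (A(N) = -7/2 - 1 = -9/2)
A(p(1, -1))**3 = (-9/2)**3 = -729/8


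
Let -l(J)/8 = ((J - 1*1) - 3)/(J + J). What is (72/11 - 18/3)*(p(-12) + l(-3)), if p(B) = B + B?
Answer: -200/11 ≈ -18.182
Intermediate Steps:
p(B) = 2*B
l(J) = -4*(-4 + J)/J (l(J) = -8*((J - 1*1) - 3)/(J + J) = -8*((J - 1) - 3)/(2*J) = -8*((-1 + J) - 3)*1/(2*J) = -8*(-4 + J)*1/(2*J) = -4*(-4 + J)/J)
(72/11 - 18/3)*(p(-12) + l(-3)) = (72/11 - 18/3)*(2*(-12) + (-4 + 16/(-3))) = (72*(1/11) - 18*⅓)*(-24 + (-4 + 16*(-⅓))) = (72/11 - 6)*(-24 + (-4 - 16/3)) = 6*(-24 - 28/3)/11 = (6/11)*(-100/3) = -200/11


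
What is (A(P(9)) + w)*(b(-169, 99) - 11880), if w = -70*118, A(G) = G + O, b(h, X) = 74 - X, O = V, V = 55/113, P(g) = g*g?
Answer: 11002267660/113 ≈ 9.7365e+7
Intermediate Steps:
P(g) = g²
V = 55/113 (V = 55*(1/113) = 55/113 ≈ 0.48673)
O = 55/113 ≈ 0.48673
A(G) = 55/113 + G (A(G) = G + 55/113 = 55/113 + G)
w = -8260
(A(P(9)) + w)*(b(-169, 99) - 11880) = ((55/113 + 9²) - 8260)*((74 - 1*99) - 11880) = ((55/113 + 81) - 8260)*((74 - 99) - 11880) = (9208/113 - 8260)*(-25 - 11880) = -924172/113*(-11905) = 11002267660/113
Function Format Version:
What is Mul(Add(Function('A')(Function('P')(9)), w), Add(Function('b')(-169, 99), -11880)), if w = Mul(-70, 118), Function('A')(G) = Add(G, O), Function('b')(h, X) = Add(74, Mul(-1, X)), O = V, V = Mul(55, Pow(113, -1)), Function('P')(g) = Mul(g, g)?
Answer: Rational(11002267660, 113) ≈ 9.7365e+7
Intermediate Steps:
Function('P')(g) = Pow(g, 2)
V = Rational(55, 113) (V = Mul(55, Rational(1, 113)) = Rational(55, 113) ≈ 0.48673)
O = Rational(55, 113) ≈ 0.48673
Function('A')(G) = Add(Rational(55, 113), G) (Function('A')(G) = Add(G, Rational(55, 113)) = Add(Rational(55, 113), G))
w = -8260
Mul(Add(Function('A')(Function('P')(9)), w), Add(Function('b')(-169, 99), -11880)) = Mul(Add(Add(Rational(55, 113), Pow(9, 2)), -8260), Add(Add(74, Mul(-1, 99)), -11880)) = Mul(Add(Add(Rational(55, 113), 81), -8260), Add(Add(74, -99), -11880)) = Mul(Add(Rational(9208, 113), -8260), Add(-25, -11880)) = Mul(Rational(-924172, 113), -11905) = Rational(11002267660, 113)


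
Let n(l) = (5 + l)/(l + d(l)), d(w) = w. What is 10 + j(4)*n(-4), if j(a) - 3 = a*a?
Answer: 61/8 ≈ 7.6250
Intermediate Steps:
j(a) = 3 + a² (j(a) = 3 + a*a = 3 + a²)
n(l) = (5 + l)/(2*l) (n(l) = (5 + l)/(l + l) = (5 + l)/((2*l)) = (5 + l)*(1/(2*l)) = (5 + l)/(2*l))
10 + j(4)*n(-4) = 10 + (3 + 4²)*((½)*(5 - 4)/(-4)) = 10 + (3 + 16)*((½)*(-¼)*1) = 10 + 19*(-⅛) = 10 - 19/8 = 61/8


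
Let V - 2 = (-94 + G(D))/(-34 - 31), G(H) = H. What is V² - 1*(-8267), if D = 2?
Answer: 34977359/4225 ≈ 8278.7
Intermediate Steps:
V = 222/65 (V = 2 + (-94 + 2)/(-34 - 31) = 2 - 92/(-65) = 2 - 92*(-1/65) = 2 + 92/65 = 222/65 ≈ 3.4154)
V² - 1*(-8267) = (222/65)² - 1*(-8267) = 49284/4225 + 8267 = 34977359/4225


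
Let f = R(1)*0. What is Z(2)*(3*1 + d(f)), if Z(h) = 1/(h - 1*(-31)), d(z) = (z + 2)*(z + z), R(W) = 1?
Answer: 1/11 ≈ 0.090909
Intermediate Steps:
f = 0 (f = 1*0 = 0)
d(z) = 2*z*(2 + z) (d(z) = (2 + z)*(2*z) = 2*z*(2 + z))
Z(h) = 1/(31 + h) (Z(h) = 1/(h + 31) = 1/(31 + h))
Z(2)*(3*1 + d(f)) = (3*1 + 2*0*(2 + 0))/(31 + 2) = (3 + 2*0*2)/33 = (3 + 0)/33 = (1/33)*3 = 1/11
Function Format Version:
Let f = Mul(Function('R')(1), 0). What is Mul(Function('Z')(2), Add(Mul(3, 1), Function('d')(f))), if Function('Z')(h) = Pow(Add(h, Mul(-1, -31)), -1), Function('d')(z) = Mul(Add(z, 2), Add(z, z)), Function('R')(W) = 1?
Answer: Rational(1, 11) ≈ 0.090909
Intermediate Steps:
f = 0 (f = Mul(1, 0) = 0)
Function('d')(z) = Mul(2, z, Add(2, z)) (Function('d')(z) = Mul(Add(2, z), Mul(2, z)) = Mul(2, z, Add(2, z)))
Function('Z')(h) = Pow(Add(31, h), -1) (Function('Z')(h) = Pow(Add(h, 31), -1) = Pow(Add(31, h), -1))
Mul(Function('Z')(2), Add(Mul(3, 1), Function('d')(f))) = Mul(Pow(Add(31, 2), -1), Add(Mul(3, 1), Mul(2, 0, Add(2, 0)))) = Mul(Pow(33, -1), Add(3, Mul(2, 0, 2))) = Mul(Rational(1, 33), Add(3, 0)) = Mul(Rational(1, 33), 3) = Rational(1, 11)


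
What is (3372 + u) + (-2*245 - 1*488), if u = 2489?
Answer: 4883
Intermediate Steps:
(3372 + u) + (-2*245 - 1*488) = (3372 + 2489) + (-2*245 - 1*488) = 5861 + (-490 - 488) = 5861 - 978 = 4883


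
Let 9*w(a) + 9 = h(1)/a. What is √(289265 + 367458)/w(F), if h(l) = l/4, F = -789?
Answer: -28404*√656723/28405 ≈ -810.36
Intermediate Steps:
h(l) = l/4
w(a) = -1 + 1/(36*a) (w(a) = -1 + (((¼)*1)/a)/9 = -1 + (1/(4*a))/9 = -1 + 1/(36*a))
√(289265 + 367458)/w(F) = √(289265 + 367458)/(((1/36 - 1*(-789))/(-789))) = √656723/((-(1/36 + 789)/789)) = √656723/((-1/789*28405/36)) = √656723/(-28405/28404) = √656723*(-28404/28405) = -28404*√656723/28405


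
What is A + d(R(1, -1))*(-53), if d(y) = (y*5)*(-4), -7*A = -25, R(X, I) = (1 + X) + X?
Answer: 22285/7 ≈ 3183.6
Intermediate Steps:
R(X, I) = 1 + 2*X
A = 25/7 (A = -1/7*(-25) = 25/7 ≈ 3.5714)
d(y) = -20*y (d(y) = (5*y)*(-4) = -20*y)
A + d(R(1, -1))*(-53) = 25/7 - 20*(1 + 2*1)*(-53) = 25/7 - 20*(1 + 2)*(-53) = 25/7 - 20*3*(-53) = 25/7 - 60*(-53) = 25/7 + 3180 = 22285/7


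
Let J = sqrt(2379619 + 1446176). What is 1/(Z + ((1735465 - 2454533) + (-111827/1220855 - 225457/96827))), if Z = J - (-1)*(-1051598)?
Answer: -8247780831402788311925305430/14604067233081924014115571885924067 - 13974012420418522597225*sqrt(3825795)/43812201699245772042346715657772201 ≈ -5.6538e-7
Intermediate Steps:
J = sqrt(3825795) ≈ 1956.0
Z = -1051598 + sqrt(3825795) (Z = sqrt(3825795) - (-1)*(-1051598) = sqrt(3825795) - 1*1051598 = sqrt(3825795) - 1051598 = -1051598 + sqrt(3825795) ≈ -1.0496e+6)
1/(Z + ((1735465 - 2454533) + (-111827/1220855 - 225457/96827))) = 1/((-1051598 + sqrt(3825795)) + ((1735465 - 2454533) + (-111827/1220855 - 225457/96827))) = 1/((-1051598 + sqrt(3825795)) + (-719068 + (-111827*1/1220855 - 225457*1/96827))) = 1/((-1051598 + sqrt(3825795)) + (-719068 + (-111827/1220855 - 225457/96827))) = 1/((-1051598 + sqrt(3825795)) + (-719068 - 286078178664/118211727085)) = 1/((-1051598 + sqrt(3825795)) - 85002556249735444/118211727085) = 1/(-209313772028867274/118211727085 + sqrt(3825795))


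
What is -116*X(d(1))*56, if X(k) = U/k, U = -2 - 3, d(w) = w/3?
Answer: 97440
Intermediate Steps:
d(w) = w/3 (d(w) = w*(⅓) = w/3)
U = -5
X(k) = -5/k
-116*X(d(1))*56 = -(-580)/((⅓)*1)*56 = -(-580)/⅓*56 = -(-580)*3*56 = -116*(-15)*56 = 1740*56 = 97440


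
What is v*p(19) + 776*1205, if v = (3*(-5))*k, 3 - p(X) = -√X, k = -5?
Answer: 935305 + 75*√19 ≈ 9.3563e+5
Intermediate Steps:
p(X) = 3 + √X (p(X) = 3 - (-1)*√X = 3 + √X)
v = 75 (v = (3*(-5))*(-5) = -15*(-5) = 75)
v*p(19) + 776*1205 = 75*(3 + √19) + 776*1205 = (225 + 75*√19) + 935080 = 935305 + 75*√19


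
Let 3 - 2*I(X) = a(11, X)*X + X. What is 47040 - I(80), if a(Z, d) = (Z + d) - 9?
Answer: 100717/2 ≈ 50359.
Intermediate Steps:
a(Z, d) = -9 + Z + d
I(X) = 3/2 - X/2 - X*(2 + X)/2 (I(X) = 3/2 - ((-9 + 11 + X)*X + X)/2 = 3/2 - ((2 + X)*X + X)/2 = 3/2 - (X*(2 + X) + X)/2 = 3/2 - (X + X*(2 + X))/2 = 3/2 + (-X/2 - X*(2 + X)/2) = 3/2 - X/2 - X*(2 + X)/2)
47040 - I(80) = 47040 - (3/2 - 1/2*80 - 1/2*80*(2 + 80)) = 47040 - (3/2 - 40 - 1/2*80*82) = 47040 - (3/2 - 40 - 3280) = 47040 - 1*(-6637/2) = 47040 + 6637/2 = 100717/2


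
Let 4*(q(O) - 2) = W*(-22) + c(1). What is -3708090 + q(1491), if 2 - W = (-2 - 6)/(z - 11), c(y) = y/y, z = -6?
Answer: -252150539/68 ≈ -3.7081e+6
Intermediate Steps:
c(y) = 1
W = 26/17 (W = 2 - (-2 - 6)/(-6 - 11) = 2 - (-8)/(-17) = 2 - (-8)*(-1)/17 = 2 - 1*8/17 = 2 - 8/17 = 26/17 ≈ 1.5294)
q(O) = -419/68 (q(O) = 2 + ((26/17)*(-22) + 1)/4 = 2 + (-572/17 + 1)/4 = 2 + (1/4)*(-555/17) = 2 - 555/68 = -419/68)
-3708090 + q(1491) = -3708090 - 419/68 = -252150539/68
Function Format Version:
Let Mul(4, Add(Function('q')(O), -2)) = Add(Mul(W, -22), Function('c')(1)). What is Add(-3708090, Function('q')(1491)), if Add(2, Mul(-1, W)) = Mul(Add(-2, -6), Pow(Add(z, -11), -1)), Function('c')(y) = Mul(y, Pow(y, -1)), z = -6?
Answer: Rational(-252150539, 68) ≈ -3.7081e+6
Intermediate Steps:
Function('c')(y) = 1
W = Rational(26, 17) (W = Add(2, Mul(-1, Mul(Add(-2, -6), Pow(Add(-6, -11), -1)))) = Add(2, Mul(-1, Mul(-8, Pow(-17, -1)))) = Add(2, Mul(-1, Mul(-8, Rational(-1, 17)))) = Add(2, Mul(-1, Rational(8, 17))) = Add(2, Rational(-8, 17)) = Rational(26, 17) ≈ 1.5294)
Function('q')(O) = Rational(-419, 68) (Function('q')(O) = Add(2, Mul(Rational(1, 4), Add(Mul(Rational(26, 17), -22), 1))) = Add(2, Mul(Rational(1, 4), Add(Rational(-572, 17), 1))) = Add(2, Mul(Rational(1, 4), Rational(-555, 17))) = Add(2, Rational(-555, 68)) = Rational(-419, 68))
Add(-3708090, Function('q')(1491)) = Add(-3708090, Rational(-419, 68)) = Rational(-252150539, 68)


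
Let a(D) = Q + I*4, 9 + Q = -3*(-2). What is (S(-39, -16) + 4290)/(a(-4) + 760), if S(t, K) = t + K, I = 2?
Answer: 847/153 ≈ 5.5359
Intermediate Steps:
Q = -3 (Q = -9 - 3*(-2) = -9 + 6 = -3)
a(D) = 5 (a(D) = -3 + 2*4 = -3 + 8 = 5)
S(t, K) = K + t
(S(-39, -16) + 4290)/(a(-4) + 760) = ((-16 - 39) + 4290)/(5 + 760) = (-55 + 4290)/765 = 4235*(1/765) = 847/153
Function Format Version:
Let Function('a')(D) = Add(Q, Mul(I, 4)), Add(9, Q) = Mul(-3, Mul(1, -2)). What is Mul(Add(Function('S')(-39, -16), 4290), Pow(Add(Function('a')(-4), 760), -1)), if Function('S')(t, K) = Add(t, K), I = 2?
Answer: Rational(847, 153) ≈ 5.5359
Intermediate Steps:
Q = -3 (Q = Add(-9, Mul(-3, Mul(1, -2))) = Add(-9, Mul(-3, -2)) = Add(-9, 6) = -3)
Function('a')(D) = 5 (Function('a')(D) = Add(-3, Mul(2, 4)) = Add(-3, 8) = 5)
Function('S')(t, K) = Add(K, t)
Mul(Add(Function('S')(-39, -16), 4290), Pow(Add(Function('a')(-4), 760), -1)) = Mul(Add(Add(-16, -39), 4290), Pow(Add(5, 760), -1)) = Mul(Add(-55, 4290), Pow(765, -1)) = Mul(4235, Rational(1, 765)) = Rational(847, 153)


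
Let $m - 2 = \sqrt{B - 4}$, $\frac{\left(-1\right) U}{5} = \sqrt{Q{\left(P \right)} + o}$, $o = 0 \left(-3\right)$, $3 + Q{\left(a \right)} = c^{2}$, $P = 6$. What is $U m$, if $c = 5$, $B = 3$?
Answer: $5 \sqrt{22} \left(-2 - i\right) \approx -46.904 - 23.452 i$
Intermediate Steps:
$Q{\left(a \right)} = 22$ ($Q{\left(a \right)} = -3 + 5^{2} = -3 + 25 = 22$)
$o = 0$
$U = - 5 \sqrt{22}$ ($U = - 5 \sqrt{22 + 0} = - 5 \sqrt{22} \approx -23.452$)
$m = 2 + i$ ($m = 2 + \sqrt{3 - 4} = 2 + \sqrt{-1} = 2 + i \approx 2.0 + 1.0 i$)
$U m = - 5 \sqrt{22} \left(2 + i\right)$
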